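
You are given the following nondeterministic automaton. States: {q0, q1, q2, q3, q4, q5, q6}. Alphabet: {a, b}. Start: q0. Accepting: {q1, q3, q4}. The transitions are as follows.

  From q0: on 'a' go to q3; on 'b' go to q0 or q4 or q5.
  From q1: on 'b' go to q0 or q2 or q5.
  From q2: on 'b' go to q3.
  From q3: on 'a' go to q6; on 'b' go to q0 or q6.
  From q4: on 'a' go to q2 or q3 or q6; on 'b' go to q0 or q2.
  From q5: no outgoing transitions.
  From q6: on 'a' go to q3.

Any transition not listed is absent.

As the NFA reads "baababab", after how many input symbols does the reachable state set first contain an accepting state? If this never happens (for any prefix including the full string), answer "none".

1

Start in {q0}.
Read 'b': q0→{q0, q4, q5}; now {q0, q4, q5}.
None of the earlier sets intersect F, but {q0, q4, q5} does.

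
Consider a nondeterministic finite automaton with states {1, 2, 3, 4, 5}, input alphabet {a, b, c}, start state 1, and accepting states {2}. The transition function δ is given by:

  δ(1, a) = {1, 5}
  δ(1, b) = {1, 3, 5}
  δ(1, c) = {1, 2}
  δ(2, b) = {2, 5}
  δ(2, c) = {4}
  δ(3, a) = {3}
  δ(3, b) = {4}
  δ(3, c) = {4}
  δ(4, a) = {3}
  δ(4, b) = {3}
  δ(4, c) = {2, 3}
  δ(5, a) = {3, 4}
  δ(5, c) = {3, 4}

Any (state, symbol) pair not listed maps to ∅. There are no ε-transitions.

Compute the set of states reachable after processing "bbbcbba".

{1, 3, 4, 5}

Start in {1}.
Read 'b': {1} → {1, 3, 5}.
Read 'b': {1, 3, 5} → {1, 3, 4, 5}.
Read 'b': {1, 3, 4, 5} → {1, 3, 4, 5}.
Read 'c': {1, 3, 4, 5} → {1, 2, 3, 4}.
Read 'b': {1, 2, 3, 4} → {1, 2, 3, 4, 5}.
Read 'b': {1, 2, 3, 4, 5} → {1, 2, 3, 4, 5}.
Read 'a': {1, 2, 3, 4, 5} → {1, 3, 4, 5}.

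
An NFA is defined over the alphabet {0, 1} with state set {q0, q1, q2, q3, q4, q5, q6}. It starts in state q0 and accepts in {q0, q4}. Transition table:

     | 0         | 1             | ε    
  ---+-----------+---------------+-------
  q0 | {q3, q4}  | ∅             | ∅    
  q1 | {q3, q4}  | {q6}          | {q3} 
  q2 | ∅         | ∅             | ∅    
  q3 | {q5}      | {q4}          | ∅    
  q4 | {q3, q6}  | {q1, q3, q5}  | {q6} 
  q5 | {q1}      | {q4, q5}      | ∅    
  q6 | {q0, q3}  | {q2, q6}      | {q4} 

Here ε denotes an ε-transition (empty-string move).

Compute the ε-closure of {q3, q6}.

{q3, q4, q6}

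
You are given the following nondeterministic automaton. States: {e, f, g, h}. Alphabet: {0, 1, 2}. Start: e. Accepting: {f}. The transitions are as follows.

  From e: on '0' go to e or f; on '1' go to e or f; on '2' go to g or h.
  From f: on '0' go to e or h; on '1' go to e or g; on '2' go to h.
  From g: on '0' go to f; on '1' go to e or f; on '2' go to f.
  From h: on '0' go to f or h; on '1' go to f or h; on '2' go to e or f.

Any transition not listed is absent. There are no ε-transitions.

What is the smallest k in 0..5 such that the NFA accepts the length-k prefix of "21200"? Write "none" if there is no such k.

2

Start in {e}.
Read '2': {e} → {g, h}.
Read '1': {g, h} → {e, f, h}.
None of the earlier sets intersect F, but {e, f, h} does.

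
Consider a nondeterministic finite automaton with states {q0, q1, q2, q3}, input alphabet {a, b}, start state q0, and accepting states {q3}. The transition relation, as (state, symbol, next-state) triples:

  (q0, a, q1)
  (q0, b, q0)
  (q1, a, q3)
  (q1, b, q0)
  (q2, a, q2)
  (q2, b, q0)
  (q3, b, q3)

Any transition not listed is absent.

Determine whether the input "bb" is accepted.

No

Start in {q0}.
Read 'b': {q0} → {q0}.
Read 'b': {q0} → {q0}.
The final set {q0} contains no accepting state.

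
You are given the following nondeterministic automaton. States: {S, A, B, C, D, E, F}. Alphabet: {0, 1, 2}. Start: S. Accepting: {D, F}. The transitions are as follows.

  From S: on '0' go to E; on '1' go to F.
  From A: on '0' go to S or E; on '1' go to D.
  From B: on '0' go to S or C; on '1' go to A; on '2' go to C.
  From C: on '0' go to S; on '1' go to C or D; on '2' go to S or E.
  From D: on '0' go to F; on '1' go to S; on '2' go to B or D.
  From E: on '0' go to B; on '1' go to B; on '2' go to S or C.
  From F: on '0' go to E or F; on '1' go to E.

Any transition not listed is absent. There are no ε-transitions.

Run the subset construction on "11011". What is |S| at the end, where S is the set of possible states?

Start in {S}.
Read '1': {S} → {F}.
Read '1': {F} → {E}.
Read '0': {E} → {B}.
Read '1': {B} → {A}.
Read '1': {A} → {D}.
That set has 1 state.

1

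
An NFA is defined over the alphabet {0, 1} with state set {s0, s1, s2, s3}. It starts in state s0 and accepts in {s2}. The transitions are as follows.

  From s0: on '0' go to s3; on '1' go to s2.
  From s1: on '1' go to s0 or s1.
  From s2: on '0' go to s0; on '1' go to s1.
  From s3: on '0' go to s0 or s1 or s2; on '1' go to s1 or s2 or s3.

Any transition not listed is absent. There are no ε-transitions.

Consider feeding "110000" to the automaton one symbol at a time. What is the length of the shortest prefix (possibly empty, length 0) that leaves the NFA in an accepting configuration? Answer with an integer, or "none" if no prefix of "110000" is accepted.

1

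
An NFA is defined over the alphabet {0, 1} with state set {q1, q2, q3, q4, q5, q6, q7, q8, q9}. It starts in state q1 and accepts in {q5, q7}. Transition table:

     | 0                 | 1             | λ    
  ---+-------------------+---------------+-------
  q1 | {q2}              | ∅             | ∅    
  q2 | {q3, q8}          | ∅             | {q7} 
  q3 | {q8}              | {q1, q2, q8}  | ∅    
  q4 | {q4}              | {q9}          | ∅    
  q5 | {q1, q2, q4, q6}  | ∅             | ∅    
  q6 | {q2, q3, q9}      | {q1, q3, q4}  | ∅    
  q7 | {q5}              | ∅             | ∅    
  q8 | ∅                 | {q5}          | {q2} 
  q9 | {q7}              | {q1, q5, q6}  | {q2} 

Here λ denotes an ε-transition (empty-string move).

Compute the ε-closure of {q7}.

{q7}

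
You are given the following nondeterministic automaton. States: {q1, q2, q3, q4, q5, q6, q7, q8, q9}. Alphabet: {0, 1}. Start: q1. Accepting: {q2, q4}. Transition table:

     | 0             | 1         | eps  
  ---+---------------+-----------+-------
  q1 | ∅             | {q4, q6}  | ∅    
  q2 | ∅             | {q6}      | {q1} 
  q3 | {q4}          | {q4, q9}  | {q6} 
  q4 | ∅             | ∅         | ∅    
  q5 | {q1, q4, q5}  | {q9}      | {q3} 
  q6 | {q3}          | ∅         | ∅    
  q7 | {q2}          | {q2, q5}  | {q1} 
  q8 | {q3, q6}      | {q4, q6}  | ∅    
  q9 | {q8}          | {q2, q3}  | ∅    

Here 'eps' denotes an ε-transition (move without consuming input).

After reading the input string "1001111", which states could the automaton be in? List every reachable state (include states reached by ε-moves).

{q1, q2, q3, q6}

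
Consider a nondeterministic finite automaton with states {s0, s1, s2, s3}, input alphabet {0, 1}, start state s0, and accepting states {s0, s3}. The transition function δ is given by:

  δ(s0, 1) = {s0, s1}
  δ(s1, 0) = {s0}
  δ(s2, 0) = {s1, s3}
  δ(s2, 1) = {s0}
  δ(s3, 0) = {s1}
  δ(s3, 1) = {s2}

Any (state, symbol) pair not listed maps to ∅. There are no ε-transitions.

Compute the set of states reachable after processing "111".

Start in {s0}.
Read '1': s0→{s0, s1}; now {s0, s1}.
Read '1': s0→{s0, s1}, s1→∅; now {s0, s1}.
Read '1': s0→{s0, s1}, s1→∅; now {s0, s1}.

{s0, s1}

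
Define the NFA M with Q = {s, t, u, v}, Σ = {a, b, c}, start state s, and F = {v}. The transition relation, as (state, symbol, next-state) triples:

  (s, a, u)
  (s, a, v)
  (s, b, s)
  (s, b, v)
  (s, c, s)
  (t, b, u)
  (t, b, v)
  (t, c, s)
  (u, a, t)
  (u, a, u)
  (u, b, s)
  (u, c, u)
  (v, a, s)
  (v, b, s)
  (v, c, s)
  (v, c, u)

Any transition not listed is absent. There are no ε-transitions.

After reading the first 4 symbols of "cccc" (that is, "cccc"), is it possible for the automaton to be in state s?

Start in {s}.
Read 'c': {s} → {s}.
Read 'c': {s} → {s}.
Read 'c': {s} → {s}.
Read 'c': {s} → {s}.
State s is in {s}.

Yes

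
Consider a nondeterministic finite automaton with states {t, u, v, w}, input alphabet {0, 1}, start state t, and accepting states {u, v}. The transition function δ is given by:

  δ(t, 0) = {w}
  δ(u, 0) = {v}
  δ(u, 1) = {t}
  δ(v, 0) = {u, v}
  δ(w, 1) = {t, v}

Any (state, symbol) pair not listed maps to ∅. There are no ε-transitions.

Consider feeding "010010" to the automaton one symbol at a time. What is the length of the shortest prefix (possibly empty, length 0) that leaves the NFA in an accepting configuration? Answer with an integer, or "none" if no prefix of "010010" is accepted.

2

Start in {t}.
Read '0': {t} → {w}.
Read '1': {w} → {t, v}.
None of the earlier sets intersect F, but {t, v} does.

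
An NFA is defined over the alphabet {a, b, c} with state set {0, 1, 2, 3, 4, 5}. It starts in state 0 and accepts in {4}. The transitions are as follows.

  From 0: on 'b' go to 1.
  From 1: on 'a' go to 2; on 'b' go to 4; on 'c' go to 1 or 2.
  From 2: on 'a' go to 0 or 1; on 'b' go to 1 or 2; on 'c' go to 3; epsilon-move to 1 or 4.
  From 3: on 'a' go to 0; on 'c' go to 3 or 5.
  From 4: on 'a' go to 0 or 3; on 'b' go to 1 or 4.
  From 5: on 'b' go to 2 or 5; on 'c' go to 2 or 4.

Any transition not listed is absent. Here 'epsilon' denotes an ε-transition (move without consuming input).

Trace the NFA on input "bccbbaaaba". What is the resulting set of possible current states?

Start in {0}.
Read 'b': 0→{1}; now {1}.
Read 'c': 1→{1, 2}; union {1, 2}; ε-closure = {1, 2, 4}.
Read 'c': 1→{1, 2}, 2→{3}, 4→∅; union {1, 2, 3}; ε-closure = {1, 2, 3, 4}.
Read 'b': 1→{4}, 2→{1, 2}, 3→∅, 4→{1, 4}; now {1, 2, 4}.
Read 'b': 1→{4}, 2→{1, 2}, 4→{1, 4}; now {1, 2, 4}.
Read 'a': 1→{2}, 2→{0, 1}, 4→{0, 3}; union {0, 1, 2, 3}; ε-closure = {0, 1, 2, 3, 4}.
Read 'a': 0→∅, 1→{2}, 2→{0, 1}, 3→{0}, 4→{0, 3}; union {0, 1, 2, 3}; ε-closure = {0, 1, 2, 3, 4}.
Read 'a': 0→∅, 1→{2}, 2→{0, 1}, 3→{0}, 4→{0, 3}; union {0, 1, 2, 3}; ε-closure = {0, 1, 2, 3, 4}.
Read 'b': 0→{1}, 1→{4}, 2→{1, 2}, 3→∅, 4→{1, 4}; now {1, 2, 4}.
Read 'a': 1→{2}, 2→{0, 1}, 4→{0, 3}; union {0, 1, 2, 3}; ε-closure = {0, 1, 2, 3, 4}.

{0, 1, 2, 3, 4}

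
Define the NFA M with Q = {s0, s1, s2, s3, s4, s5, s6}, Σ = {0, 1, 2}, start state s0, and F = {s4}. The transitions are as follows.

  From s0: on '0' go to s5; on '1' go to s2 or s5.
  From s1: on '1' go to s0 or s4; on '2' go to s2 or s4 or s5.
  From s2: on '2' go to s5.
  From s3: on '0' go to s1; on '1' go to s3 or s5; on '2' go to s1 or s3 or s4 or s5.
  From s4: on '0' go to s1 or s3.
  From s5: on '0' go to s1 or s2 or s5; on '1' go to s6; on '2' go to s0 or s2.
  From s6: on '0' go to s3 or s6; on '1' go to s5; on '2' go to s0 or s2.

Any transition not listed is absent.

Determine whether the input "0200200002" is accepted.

Start in {s0}.
Read '0': s0→{s5}; now {s5}.
Read '2': s5→{s0, s2}; now {s0, s2}.
Read '0': s0→{s5}, s2→∅; now {s5}.
Read '0': s5→{s1, s2, s5}; now {s1, s2, s5}.
Read '2': s1→{s2, s4, s5}, s2→{s5}, s5→{s0, s2}; now {s0, s2, s4, s5}.
Read '0': s0→{s5}, s2→∅, s4→{s1, s3}, s5→{s1, s2, s5}; now {s1, s2, s3, s5}.
Read '0': s1→∅, s2→∅, s3→{s1}, s5→{s1, s2, s5}; now {s1, s2, s5}.
Read '0': s1→∅, s2→∅, s5→{s1, s2, s5}; now {s1, s2, s5}.
Read '0': s1→∅, s2→∅, s5→{s1, s2, s5}; now {s1, s2, s5}.
Read '2': s1→{s2, s4, s5}, s2→{s5}, s5→{s0, s2}; now {s0, s2, s4, s5}.
The final set {s0, s2, s4, s5} contains the accepting state s4.

Yes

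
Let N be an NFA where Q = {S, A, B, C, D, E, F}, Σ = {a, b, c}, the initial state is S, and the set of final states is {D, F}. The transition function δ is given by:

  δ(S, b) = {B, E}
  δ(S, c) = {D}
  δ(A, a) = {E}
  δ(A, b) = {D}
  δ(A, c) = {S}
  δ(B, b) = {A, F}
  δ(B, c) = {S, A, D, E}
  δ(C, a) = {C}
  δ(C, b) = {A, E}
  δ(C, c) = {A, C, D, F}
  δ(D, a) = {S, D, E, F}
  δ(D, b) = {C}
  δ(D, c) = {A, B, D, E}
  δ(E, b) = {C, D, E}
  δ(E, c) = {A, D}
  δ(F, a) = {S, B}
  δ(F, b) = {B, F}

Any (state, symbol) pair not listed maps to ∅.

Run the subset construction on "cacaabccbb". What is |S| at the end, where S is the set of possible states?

Start in {S}.
Read 'c': {S} → {D}.
Read 'a': {D} → {S, D, E, F}.
Read 'c': {S, D, E, F} → {A, B, D, E}.
Read 'a': {A, B, D, E} → {S, D, E, F}.
Read 'a': {S, D, E, F} → {S, B, D, E, F}.
Read 'b': {S, B, D, E, F} → {A, B, C, D, E, F}.
Read 'c': {A, B, C, D, E, F} → {S, A, B, C, D, E, F}.
Read 'c': {S, A, B, C, D, E, F} → {S, A, B, C, D, E, F}.
Read 'b': {S, A, B, C, D, E, F} → {A, B, C, D, E, F}.
Read 'b': {A, B, C, D, E, F} → {A, B, C, D, E, F}.
That set has 6 states.

6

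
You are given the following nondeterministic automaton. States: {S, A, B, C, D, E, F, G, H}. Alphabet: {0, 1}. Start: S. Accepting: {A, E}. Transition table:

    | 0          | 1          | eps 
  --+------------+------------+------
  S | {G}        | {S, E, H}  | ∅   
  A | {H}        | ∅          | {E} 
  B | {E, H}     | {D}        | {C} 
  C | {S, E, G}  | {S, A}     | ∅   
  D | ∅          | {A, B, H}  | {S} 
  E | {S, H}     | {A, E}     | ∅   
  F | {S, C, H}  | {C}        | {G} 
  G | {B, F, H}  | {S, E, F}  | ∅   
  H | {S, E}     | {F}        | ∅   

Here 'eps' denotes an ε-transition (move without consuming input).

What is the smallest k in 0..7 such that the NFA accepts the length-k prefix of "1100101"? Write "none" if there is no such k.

Start in {S}.
Read '1': S→{S, E, H}; now {S, E, H}.
None of the earlier sets intersect F, but {S, E, H} does.

1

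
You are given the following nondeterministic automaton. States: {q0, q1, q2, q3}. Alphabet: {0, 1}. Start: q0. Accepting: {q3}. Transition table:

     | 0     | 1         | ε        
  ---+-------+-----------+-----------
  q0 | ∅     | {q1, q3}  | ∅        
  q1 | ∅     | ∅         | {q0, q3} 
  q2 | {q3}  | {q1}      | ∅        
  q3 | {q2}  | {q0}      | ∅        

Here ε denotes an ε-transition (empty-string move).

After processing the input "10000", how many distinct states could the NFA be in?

1

Start in {q0}.
Read '1': q0→{q1, q3}; union {q1, q3}; ε-closure = {q0, q1, q3}.
Read '0': q0→∅, q1→∅, q3→{q2}; now {q2}.
Read '0': q2→{q3}; now {q3}.
Read '0': q3→{q2}; now {q2}.
Read '0': q2→{q3}; now {q3}.
That set has 1 state.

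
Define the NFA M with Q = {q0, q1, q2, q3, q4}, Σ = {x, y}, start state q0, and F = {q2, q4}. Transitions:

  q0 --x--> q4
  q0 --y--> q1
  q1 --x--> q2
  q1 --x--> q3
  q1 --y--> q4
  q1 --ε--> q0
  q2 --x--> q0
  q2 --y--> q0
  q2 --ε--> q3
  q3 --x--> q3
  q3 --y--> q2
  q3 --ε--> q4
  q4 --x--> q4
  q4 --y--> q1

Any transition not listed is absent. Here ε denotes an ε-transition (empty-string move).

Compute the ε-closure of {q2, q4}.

{q2, q3, q4}

Begin with {q2, q4}.
ε-move q2 → q3; add q3.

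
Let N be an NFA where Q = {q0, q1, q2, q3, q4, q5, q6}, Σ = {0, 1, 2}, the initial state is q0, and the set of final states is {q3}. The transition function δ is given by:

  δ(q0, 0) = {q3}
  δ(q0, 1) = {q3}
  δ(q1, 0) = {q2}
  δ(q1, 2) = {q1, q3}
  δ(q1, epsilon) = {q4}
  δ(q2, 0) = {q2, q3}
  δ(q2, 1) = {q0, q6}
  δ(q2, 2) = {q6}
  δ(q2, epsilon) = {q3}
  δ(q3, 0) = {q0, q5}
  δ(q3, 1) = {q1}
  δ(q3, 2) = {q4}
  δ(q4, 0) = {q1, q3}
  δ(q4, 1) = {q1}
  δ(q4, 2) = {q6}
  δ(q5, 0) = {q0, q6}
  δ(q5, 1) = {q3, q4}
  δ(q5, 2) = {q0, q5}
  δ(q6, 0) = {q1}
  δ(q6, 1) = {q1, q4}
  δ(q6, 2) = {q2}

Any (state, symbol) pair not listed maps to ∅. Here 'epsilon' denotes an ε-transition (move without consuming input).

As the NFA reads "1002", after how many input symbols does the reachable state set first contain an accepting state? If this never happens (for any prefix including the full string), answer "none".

1

Start in {q0}.
Read '1': {q0} → {q3}.
None of the earlier sets intersect F, but {q3} does.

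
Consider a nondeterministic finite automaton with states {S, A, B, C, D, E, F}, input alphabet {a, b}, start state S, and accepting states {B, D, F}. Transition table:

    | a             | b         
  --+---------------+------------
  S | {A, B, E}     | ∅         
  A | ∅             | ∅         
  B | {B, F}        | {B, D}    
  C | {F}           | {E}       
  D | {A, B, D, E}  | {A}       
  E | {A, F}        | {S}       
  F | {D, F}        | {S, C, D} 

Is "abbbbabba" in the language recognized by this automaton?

Yes

Start in {S}.
Read 'a': {S} → {A, B, E}.
Read 'b': {A, B, E} → {S, B, D}.
Read 'b': {S, B, D} → {A, B, D}.
Read 'b': {A, B, D} → {A, B, D}.
Read 'b': {A, B, D} → {A, B, D}.
Read 'a': {A, B, D} → {A, B, D, E, F}.
Read 'b': {A, B, D, E, F} → {S, A, B, C, D}.
Read 'b': {S, A, B, C, D} → {A, B, D, E}.
Read 'a': {A, B, D, E} → {A, B, D, E, F}.
The final set {A, B, D, E, F} contains the accepting states B, D, F.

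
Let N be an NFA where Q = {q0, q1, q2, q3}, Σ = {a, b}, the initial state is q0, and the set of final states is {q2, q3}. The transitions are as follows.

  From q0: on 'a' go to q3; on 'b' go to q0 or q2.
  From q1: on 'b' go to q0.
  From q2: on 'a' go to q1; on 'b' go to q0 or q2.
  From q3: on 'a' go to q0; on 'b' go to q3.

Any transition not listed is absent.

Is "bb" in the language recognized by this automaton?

Yes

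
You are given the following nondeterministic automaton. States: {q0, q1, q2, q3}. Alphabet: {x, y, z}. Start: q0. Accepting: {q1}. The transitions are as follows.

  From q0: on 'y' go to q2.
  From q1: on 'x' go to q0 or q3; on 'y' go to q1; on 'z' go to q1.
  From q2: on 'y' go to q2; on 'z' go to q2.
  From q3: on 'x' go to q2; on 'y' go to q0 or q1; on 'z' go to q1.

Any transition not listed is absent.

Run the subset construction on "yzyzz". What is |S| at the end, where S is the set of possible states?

1

Start in {q0}.
Read 'y': q0→{q2}; now {q2}.
Read 'z': q2→{q2}; now {q2}.
Read 'y': q2→{q2}; now {q2}.
Read 'z': q2→{q2}; now {q2}.
Read 'z': q2→{q2}; now {q2}.
That set has 1 state.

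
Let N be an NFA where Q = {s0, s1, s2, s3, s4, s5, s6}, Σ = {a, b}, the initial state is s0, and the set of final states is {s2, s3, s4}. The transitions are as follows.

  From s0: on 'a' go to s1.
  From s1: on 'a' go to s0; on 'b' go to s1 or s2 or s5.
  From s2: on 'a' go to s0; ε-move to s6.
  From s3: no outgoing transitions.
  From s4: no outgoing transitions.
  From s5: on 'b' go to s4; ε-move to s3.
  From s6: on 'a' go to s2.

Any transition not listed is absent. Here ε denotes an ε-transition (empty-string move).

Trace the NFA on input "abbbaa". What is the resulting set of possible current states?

{s0, s1, s2, s6}

Start in {s0}.
Read 'a': s0→{s1}; now {s1}.
Read 'b': s1→{s1, s2, s5}; union {s1, s2, s5}; ε-closure = {s1, s2, s3, s5, s6}.
Read 'b': s1→{s1, s2, s5}, s2→∅, s3→∅, s5→{s4}, s6→∅; union {s1, s2, s4, s5}; ε-closure = {s1, s2, s3, s4, s5, s6}.
Read 'b': s1→{s1, s2, s5}, s2→∅, s3→∅, s4→∅, s5→{s4}, s6→∅; union {s1, s2, s4, s5}; ε-closure = {s1, s2, s3, s4, s5, s6}.
Read 'a': s1→{s0}, s2→{s0}, s3→∅, s4→∅, s5→∅, s6→{s2}; union {s0, s2}; ε-closure = {s0, s2, s6}.
Read 'a': s0→{s1}, s2→{s0}, s6→{s2}; union {s0, s1, s2}; ε-closure = {s0, s1, s2, s6}.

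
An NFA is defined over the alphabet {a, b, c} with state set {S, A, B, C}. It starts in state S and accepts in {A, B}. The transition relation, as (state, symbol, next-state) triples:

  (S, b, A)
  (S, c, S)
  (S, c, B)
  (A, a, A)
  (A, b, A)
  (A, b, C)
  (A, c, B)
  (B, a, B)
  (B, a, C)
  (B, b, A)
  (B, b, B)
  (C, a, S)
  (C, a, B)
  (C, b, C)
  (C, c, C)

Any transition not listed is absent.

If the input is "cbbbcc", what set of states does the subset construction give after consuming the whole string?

{C}

Start in {S}.
Read 'c': S→{S, B}; now {S, B}.
Read 'b': S→{A}, B→{A, B}; now {A, B}.
Read 'b': A→{A, C}, B→{A, B}; now {A, B, C}.
Read 'b': A→{A, C}, B→{A, B}, C→{C}; now {A, B, C}.
Read 'c': A→{B}, B→∅, C→{C}; now {B, C}.
Read 'c': B→∅, C→{C}; now {C}.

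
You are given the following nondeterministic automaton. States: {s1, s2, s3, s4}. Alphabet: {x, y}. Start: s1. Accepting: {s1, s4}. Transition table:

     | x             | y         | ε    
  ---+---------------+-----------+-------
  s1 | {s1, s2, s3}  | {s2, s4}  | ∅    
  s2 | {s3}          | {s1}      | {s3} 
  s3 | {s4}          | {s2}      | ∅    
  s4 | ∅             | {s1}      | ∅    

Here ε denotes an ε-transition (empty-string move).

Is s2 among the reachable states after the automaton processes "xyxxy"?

Yes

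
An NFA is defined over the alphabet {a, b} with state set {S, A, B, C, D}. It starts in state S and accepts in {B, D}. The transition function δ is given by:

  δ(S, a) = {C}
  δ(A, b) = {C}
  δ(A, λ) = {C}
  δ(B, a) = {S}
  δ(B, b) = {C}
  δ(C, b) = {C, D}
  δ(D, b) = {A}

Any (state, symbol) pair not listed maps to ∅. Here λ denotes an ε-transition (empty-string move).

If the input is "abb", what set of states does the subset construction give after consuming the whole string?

{A, C, D}

Start in {S}.
Read 'a': {S} → {C}.
Read 'b': {C} → {C, D}.
Read 'b': {C, D} → {A, C, D}.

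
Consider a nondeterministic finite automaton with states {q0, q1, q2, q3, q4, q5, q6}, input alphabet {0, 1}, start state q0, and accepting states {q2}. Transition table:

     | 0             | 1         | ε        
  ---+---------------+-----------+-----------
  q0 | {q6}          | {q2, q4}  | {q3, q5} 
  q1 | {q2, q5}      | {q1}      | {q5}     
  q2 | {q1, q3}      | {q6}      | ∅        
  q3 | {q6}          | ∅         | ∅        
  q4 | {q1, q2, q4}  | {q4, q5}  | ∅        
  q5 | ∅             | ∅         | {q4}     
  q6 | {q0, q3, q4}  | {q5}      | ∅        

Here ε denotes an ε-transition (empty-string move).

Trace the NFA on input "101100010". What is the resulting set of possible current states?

Start: ε-closure({q0}) = {q0, q3, q4, q5}.
Read '1': q0→{q2, q4}, q3→∅, q4→{q4, q5}, q5→∅; now {q2, q4, q5}.
Read '0': q2→{q1, q3}, q4→{q1, q2, q4}, q5→∅; union {q1, q2, q3, q4}; ε-closure = {q1, q2, q3, q4, q5}.
Read '1': q1→{q1}, q2→{q6}, q3→∅, q4→{q4, q5}, q5→∅; now {q1, q4, q5, q6}.
Read '1': q1→{q1}, q4→{q4, q5}, q5→∅, q6→{q5}; now {q1, q4, q5}.
Read '0': q1→{q2, q5}, q4→{q1, q2, q4}, q5→∅; now {q1, q2, q4, q5}.
Read '0': q1→{q2, q5}, q2→{q1, q3}, q4→{q1, q2, q4}, q5→∅; now {q1, q2, q3, q4, q5}.
Read '0': q1→{q2, q5}, q2→{q1, q3}, q3→{q6}, q4→{q1, q2, q4}, q5→∅; now {q1, q2, q3, q4, q5, q6}.
Read '1': q1→{q1}, q2→{q6}, q3→∅, q4→{q4, q5}, q5→∅, q6→{q5}; now {q1, q4, q5, q6}.
Read '0': q1→{q2, q5}, q4→{q1, q2, q4}, q5→∅, q6→{q0, q3, q4}; now {q0, q1, q2, q3, q4, q5}.

{q0, q1, q2, q3, q4, q5}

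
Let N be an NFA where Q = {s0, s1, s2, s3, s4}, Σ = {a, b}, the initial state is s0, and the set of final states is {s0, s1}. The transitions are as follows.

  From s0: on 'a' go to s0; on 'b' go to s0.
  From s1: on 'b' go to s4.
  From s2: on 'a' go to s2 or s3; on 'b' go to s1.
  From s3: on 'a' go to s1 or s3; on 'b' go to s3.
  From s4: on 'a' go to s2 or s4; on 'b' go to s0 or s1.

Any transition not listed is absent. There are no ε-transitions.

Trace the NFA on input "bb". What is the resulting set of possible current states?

Start in {s0}.
Read 'b': {s0} → {s0}.
Read 'b': {s0} → {s0}.

{s0}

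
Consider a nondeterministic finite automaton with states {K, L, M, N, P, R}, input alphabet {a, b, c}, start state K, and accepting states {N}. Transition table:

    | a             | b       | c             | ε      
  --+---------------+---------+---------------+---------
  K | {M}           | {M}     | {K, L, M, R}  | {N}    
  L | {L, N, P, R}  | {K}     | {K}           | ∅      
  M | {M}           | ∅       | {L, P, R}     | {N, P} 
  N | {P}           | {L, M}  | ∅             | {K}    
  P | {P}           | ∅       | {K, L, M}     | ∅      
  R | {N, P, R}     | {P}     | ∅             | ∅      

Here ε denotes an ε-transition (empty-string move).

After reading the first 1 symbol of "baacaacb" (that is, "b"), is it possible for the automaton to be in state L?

Start: ε-closure({K}) = {K, N}.
Read 'b': K→{M}, N→{L, M}; union {L, M}; ε-closure = {K, L, M, N, P}.
State L is in {K, L, M, N, P}.

Yes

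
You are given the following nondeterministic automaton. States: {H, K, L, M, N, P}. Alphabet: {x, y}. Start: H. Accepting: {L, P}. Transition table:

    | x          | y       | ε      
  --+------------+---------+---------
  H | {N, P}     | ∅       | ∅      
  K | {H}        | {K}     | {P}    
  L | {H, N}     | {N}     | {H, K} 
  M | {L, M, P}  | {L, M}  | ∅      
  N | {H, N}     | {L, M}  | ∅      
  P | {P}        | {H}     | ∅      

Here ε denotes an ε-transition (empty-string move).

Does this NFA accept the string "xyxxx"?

Yes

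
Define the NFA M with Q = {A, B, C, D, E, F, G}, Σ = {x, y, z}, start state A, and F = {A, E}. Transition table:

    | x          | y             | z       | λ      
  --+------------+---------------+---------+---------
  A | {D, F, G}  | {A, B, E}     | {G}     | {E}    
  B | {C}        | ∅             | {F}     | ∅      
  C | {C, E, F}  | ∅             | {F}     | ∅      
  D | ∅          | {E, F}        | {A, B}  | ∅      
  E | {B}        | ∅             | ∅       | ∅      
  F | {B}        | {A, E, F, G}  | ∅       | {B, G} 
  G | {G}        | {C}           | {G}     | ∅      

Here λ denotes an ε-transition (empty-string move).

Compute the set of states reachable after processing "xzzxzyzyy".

Start: ε-closure({A}) = {A, E}.
Read 'x': {A, E} → {B, D, F, G}.
Read 'z': {B, D, F, G} → {A, B, E, F, G}.
Read 'z': {A, B, E, F, G} → {B, F, G}.
Read 'x': {B, F, G} → {B, C, G}.
Read 'z': {B, C, G} → {B, F, G}.
Read 'y': {B, F, G} → {A, B, C, E, F, G}.
Read 'z': {A, B, C, E, F, G} → {B, F, G}.
Read 'y': {B, F, G} → {A, B, C, E, F, G}.
Read 'y': {A, B, C, E, F, G} → {A, B, C, E, F, G}.

{A, B, C, E, F, G}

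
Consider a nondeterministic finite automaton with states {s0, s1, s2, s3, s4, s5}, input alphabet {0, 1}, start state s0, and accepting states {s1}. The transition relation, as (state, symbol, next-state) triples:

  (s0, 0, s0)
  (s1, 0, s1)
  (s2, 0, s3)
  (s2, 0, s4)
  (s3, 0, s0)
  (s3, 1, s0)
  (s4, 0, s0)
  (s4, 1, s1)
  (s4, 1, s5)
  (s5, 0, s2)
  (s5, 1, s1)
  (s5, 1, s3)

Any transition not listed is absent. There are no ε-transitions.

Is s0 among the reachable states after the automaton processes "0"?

Yes

Start in {s0}.
Read '0': s0→{s0}; now {s0}.
State s0 is in {s0}.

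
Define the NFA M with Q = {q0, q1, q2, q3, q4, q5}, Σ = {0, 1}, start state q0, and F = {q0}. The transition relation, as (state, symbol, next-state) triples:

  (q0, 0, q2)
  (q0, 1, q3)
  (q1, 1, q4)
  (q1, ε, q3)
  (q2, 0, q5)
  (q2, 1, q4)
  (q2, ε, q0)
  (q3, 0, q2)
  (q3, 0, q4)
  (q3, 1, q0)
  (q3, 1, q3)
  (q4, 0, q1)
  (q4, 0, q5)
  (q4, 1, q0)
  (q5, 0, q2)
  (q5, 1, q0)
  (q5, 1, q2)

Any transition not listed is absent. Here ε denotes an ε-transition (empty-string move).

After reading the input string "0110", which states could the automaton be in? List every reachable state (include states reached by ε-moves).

Start in {q0}.
Read '0': {q0} → {q0, q2}.
Read '1': {q0, q2} → {q3, q4}.
Read '1': {q3, q4} → {q0, q3}.
Read '0': {q0, q3} → {q0, q2, q4}.

{q0, q2, q4}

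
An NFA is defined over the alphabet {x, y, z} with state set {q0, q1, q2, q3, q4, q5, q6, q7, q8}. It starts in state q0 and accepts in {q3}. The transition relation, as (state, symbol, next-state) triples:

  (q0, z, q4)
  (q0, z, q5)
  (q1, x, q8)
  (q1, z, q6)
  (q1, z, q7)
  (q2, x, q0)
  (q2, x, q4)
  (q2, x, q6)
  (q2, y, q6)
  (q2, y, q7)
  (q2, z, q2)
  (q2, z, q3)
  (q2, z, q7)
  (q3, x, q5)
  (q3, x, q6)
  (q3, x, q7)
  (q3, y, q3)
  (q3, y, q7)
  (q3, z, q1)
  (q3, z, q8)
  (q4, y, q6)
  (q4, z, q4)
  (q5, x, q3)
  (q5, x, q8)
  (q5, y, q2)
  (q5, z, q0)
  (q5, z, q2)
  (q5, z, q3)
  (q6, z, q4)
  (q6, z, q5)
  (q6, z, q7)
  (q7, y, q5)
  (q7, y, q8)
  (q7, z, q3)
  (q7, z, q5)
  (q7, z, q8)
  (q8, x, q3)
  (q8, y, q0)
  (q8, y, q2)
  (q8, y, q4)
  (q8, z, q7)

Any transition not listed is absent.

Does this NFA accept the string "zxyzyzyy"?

Yes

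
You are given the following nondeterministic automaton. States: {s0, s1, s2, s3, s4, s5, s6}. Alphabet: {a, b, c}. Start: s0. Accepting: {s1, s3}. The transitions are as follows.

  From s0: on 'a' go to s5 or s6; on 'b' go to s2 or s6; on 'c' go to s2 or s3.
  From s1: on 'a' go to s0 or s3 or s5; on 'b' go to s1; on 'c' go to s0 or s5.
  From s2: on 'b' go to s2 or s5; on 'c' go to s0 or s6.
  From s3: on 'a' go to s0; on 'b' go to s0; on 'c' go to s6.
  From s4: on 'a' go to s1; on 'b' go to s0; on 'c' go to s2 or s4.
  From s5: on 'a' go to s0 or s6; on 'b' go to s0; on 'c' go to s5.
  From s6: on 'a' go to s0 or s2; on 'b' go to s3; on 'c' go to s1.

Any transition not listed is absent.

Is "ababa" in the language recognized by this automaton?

No

Start in {s0}.
Read 'a': {s0} → {s5, s6}.
Read 'b': {s5, s6} → {s0, s3}.
Read 'a': {s0, s3} → {s0, s5, s6}.
Read 'b': {s0, s5, s6} → {s0, s2, s3, s6}.
Read 'a': {s0, s2, s3, s6} → {s0, s2, s5, s6}.
The final set {s0, s2, s5, s6} contains no accepting state.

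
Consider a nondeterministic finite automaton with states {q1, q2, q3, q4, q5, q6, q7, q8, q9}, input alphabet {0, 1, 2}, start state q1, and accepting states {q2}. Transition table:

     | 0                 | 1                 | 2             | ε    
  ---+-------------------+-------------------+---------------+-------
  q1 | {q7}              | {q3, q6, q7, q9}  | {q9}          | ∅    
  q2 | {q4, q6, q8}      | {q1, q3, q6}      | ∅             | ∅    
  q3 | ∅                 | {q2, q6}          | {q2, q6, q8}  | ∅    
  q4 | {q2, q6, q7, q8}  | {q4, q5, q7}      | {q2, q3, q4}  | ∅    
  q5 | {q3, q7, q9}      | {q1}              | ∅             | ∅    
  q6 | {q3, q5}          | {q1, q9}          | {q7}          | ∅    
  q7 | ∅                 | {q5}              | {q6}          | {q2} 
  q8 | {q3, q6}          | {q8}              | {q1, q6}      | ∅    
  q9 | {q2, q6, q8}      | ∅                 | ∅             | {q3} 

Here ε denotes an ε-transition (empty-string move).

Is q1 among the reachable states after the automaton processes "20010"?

No

Start in {q1}.
Read '2': q1→{q9}; union {q9}; ε-closure = {q3, q9}.
Read '0': q3→∅, q9→{q2, q6, q8}; now {q2, q6, q8}.
Read '0': q2→{q4, q6, q8}, q6→{q3, q5}, q8→{q3, q6}; now {q3, q4, q5, q6, q8}.
Read '1': q3→{q2, q6}, q4→{q4, q5, q7}, q5→{q1}, q6→{q1, q9}, q8→{q8}; union {q1, q2, q4, q5, q6, q7, q8, q9}; ε-closure = {q1, q2, q3, q4, q5, q6, q7, q8, q9}.
Read '0': q1→{q7}, q2→{q4, q6, q8}, q3→∅, q4→{q2, q6, q7, q8}, q5→{q3, q7, q9}, q6→{q3, q5}, q7→∅, q8→{q3, q6}, q9→{q2, q6, q8}; now {q2, q3, q4, q5, q6, q7, q8, q9}.
State q1 is not in {q2, q3, q4, q5, q6, q7, q8, q9}.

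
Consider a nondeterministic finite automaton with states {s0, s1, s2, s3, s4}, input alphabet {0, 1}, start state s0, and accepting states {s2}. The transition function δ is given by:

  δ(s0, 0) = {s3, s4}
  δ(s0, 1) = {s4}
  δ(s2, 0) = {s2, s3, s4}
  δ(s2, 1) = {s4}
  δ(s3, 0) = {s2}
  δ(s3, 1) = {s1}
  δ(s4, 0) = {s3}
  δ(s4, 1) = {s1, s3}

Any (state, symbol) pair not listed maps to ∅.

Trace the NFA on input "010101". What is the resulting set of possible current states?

Start in {s0}.
Read '0': s0→{s3, s4}; now {s3, s4}.
Read '1': s3→{s1}, s4→{s1, s3}; now {s1, s3}.
Read '0': s1→∅, s3→{s2}; now {s2}.
Read '1': s2→{s4}; now {s4}.
Read '0': s4→{s3}; now {s3}.
Read '1': s3→{s1}; now {s1}.

{s1}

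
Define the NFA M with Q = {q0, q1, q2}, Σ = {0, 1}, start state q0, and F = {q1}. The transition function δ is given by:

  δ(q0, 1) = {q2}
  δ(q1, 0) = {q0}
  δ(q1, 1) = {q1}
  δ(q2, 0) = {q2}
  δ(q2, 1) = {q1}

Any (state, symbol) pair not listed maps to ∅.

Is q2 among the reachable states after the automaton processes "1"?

Start in {q0}.
Read '1': q0→{q2}; now {q2}.
State q2 is in {q2}.

Yes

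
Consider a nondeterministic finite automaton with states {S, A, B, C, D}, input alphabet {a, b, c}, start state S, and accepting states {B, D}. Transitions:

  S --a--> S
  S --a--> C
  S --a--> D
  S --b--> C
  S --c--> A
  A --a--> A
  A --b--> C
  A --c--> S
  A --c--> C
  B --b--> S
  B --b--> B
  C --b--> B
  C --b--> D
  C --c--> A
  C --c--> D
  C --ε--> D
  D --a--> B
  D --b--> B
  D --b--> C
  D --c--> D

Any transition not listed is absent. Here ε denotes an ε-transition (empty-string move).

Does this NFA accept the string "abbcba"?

Start in {S}.
Read 'a': S→{S, C, D}; now {S, C, D}.
Read 'b': S→{C}, C→{B, D}, D→{B, C}; now {B, C, D}.
Read 'b': B→{S, B}, C→{B, D}, D→{B, C}; now {S, B, C, D}.
Read 'c': S→{A}, B→∅, C→{A, D}, D→{D}; now {A, D}.
Read 'b': A→{C}, D→{B, C}; union {B, C}; ε-closure = {B, C, D}.
Read 'a': B→∅, C→∅, D→{B}; now {B}.
The final set {B} contains the accepting state B.

Yes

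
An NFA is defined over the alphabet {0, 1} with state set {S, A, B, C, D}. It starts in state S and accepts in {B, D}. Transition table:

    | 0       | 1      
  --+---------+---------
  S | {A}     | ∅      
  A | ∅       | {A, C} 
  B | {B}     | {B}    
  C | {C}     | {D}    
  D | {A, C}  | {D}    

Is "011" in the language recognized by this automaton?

Yes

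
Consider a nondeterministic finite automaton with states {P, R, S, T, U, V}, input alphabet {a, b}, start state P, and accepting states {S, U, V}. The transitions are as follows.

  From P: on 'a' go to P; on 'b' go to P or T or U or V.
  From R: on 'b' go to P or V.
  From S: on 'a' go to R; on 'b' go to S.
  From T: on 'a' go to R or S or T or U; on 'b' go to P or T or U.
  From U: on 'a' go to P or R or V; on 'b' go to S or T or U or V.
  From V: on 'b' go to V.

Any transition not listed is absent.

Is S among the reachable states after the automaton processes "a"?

No

Start in {P}.
Read 'a': P→{P}; now {P}.
State S is not in {P}.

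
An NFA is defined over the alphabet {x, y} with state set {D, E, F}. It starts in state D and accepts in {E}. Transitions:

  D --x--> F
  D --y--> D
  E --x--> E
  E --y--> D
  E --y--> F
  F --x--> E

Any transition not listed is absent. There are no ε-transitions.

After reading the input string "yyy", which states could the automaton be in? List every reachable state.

{D}

Start in {D}.
Read 'y': {D} → {D}.
Read 'y': {D} → {D}.
Read 'y': {D} → {D}.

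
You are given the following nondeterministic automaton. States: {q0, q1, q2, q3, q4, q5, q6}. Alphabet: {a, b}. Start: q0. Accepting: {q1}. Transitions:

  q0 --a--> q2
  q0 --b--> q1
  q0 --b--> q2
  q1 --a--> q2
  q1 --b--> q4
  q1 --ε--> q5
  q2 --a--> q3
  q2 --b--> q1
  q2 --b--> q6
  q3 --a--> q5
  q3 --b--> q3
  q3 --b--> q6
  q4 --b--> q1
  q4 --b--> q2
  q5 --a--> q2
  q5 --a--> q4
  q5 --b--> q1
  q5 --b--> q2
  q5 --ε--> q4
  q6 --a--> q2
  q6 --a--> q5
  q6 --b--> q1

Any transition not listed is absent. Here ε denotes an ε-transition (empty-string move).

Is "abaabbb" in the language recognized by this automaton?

Yes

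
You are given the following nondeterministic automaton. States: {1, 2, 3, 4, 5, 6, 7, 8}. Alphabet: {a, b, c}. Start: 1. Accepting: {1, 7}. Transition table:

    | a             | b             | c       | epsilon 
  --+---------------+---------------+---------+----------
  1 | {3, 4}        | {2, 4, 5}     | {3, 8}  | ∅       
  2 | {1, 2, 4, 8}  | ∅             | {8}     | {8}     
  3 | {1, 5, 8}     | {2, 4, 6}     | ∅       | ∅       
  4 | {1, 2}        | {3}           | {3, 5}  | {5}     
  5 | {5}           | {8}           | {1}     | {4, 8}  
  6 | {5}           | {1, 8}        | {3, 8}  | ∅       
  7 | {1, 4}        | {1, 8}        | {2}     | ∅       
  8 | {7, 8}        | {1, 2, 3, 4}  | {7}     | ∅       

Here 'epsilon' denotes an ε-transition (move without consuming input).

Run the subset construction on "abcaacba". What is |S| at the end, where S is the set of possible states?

Start in {1}.
Read 'a': {1} → {3, 4, 5, 8}.
Read 'b': {3, 4, 5, 8} → {1, 2, 3, 4, 5, 6, 8}.
Read 'c': {1, 2, 3, 4, 5, 6, 8} → {1, 3, 4, 5, 7, 8}.
Read 'a': {1, 3, 4, 5, 7, 8} → {1, 2, 3, 4, 5, 7, 8}.
Read 'a': {1, 2, 3, 4, 5, 7, 8} → {1, 2, 3, 4, 5, 7, 8}.
Read 'c': {1, 2, 3, 4, 5, 7, 8} → {1, 2, 3, 4, 5, 7, 8}.
Read 'b': {1, 2, 3, 4, 5, 7, 8} → {1, 2, 3, 4, 5, 6, 8}.
Read 'a': {1, 2, 3, 4, 5, 6, 8} → {1, 2, 3, 4, 5, 7, 8}.
That set has 7 states.

7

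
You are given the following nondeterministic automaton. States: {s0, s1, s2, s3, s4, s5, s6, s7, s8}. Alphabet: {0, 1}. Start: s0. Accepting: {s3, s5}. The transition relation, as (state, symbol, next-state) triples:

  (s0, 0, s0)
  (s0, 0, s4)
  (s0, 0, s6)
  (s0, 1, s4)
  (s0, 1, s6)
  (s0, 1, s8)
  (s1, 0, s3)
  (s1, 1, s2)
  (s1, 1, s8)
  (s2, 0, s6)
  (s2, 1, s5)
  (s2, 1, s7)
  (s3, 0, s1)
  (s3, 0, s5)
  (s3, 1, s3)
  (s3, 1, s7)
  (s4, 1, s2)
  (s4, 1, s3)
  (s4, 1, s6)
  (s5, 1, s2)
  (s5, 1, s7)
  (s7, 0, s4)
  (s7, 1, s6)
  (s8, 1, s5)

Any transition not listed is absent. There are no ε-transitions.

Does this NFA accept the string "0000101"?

No

Start in {s0}.
Read '0': {s0} → {s0, s4, s6}.
Read '0': {s0, s4, s6} → {s0, s4, s6}.
Read '0': {s0, s4, s6} → {s0, s4, s6}.
Read '0': {s0, s4, s6} → {s0, s4, s6}.
Read '1': {s0, s4, s6} → {s2, s3, s4, s6, s8}.
Read '0': {s2, s3, s4, s6, s8} → {s1, s5, s6}.
Read '1': {s1, s5, s6} → {s2, s7, s8}.
The final set {s2, s7, s8} contains no accepting state.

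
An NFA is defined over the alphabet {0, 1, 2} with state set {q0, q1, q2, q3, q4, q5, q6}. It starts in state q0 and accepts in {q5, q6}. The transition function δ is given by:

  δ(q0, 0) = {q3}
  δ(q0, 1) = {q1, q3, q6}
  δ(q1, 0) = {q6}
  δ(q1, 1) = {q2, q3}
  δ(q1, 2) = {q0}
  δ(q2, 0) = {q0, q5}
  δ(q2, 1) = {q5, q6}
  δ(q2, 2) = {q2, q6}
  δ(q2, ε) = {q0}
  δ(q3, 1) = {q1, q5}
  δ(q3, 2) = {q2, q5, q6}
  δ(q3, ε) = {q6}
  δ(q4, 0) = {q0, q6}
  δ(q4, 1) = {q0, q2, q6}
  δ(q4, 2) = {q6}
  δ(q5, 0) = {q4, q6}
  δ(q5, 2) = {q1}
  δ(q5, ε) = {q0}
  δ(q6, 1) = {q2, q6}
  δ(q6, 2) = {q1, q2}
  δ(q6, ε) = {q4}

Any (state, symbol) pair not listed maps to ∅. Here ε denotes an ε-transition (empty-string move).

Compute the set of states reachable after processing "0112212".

{q0, q1, q2, q4, q5, q6}

Start in {q0}.
Read '0': {q0} → {q3, q4, q6}.
Read '1': {q3, q4, q6} → {q0, q1, q2, q4, q5, q6}.
Read '1': {q0, q1, q2, q4, q5, q6} → {q0, q1, q2, q3, q4, q5, q6}.
Read '2': {q0, q1, q2, q3, q4, q5, q6} → {q0, q1, q2, q4, q5, q6}.
Read '2': {q0, q1, q2, q4, q5, q6} → {q0, q1, q2, q4, q6}.
Read '1': {q0, q1, q2, q4, q6} → {q0, q1, q2, q3, q4, q5, q6}.
Read '2': {q0, q1, q2, q3, q4, q5, q6} → {q0, q1, q2, q4, q5, q6}.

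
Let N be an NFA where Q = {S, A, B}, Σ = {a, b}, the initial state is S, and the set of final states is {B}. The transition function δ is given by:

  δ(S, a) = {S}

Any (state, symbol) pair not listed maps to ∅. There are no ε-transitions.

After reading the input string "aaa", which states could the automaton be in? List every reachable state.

Start in {S}.
Read 'a': {S} → {S}.
Read 'a': {S} → {S}.
Read 'a': {S} → {S}.

{S}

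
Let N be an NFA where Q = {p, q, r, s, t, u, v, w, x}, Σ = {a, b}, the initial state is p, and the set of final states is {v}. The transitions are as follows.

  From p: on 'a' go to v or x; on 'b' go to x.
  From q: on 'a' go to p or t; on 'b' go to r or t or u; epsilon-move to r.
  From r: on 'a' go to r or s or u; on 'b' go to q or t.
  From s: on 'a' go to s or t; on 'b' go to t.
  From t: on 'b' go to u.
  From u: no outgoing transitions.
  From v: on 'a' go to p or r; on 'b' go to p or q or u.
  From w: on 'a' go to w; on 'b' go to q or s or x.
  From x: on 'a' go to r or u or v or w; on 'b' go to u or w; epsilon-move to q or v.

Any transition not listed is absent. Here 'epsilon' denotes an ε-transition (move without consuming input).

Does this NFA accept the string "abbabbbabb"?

Start in {p}.
Read 'a': {p} → {q, r, v, x}.
Read 'b': {q, r, v, x} → {p, q, r, t, u, w}.
Read 'b': {p, q, r, t, u, w} → {q, r, s, t, u, v, x}.
Read 'a': {q, r, s, t, u, v, x} → {p, r, s, t, u, v, w}.
Read 'b': {p, r, s, t, u, v, w} → {p, q, r, s, t, u, v, x}.
Read 'b': {p, q, r, s, t, u, v, x} → {p, q, r, t, u, v, w, x}.
Read 'b': {p, q, r, t, u, v, w, x} → {p, q, r, s, t, u, v, w, x}.
Read 'a': {p, q, r, s, t, u, v, w, x} → {p, q, r, s, t, u, v, w, x}.
Read 'b': {p, q, r, s, t, u, v, w, x} → {p, q, r, s, t, u, v, w, x}.
Read 'b': {p, q, r, s, t, u, v, w, x} → {p, q, r, s, t, u, v, w, x}.
The final set {p, q, r, s, t, u, v, w, x} contains the accepting state v.

Yes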